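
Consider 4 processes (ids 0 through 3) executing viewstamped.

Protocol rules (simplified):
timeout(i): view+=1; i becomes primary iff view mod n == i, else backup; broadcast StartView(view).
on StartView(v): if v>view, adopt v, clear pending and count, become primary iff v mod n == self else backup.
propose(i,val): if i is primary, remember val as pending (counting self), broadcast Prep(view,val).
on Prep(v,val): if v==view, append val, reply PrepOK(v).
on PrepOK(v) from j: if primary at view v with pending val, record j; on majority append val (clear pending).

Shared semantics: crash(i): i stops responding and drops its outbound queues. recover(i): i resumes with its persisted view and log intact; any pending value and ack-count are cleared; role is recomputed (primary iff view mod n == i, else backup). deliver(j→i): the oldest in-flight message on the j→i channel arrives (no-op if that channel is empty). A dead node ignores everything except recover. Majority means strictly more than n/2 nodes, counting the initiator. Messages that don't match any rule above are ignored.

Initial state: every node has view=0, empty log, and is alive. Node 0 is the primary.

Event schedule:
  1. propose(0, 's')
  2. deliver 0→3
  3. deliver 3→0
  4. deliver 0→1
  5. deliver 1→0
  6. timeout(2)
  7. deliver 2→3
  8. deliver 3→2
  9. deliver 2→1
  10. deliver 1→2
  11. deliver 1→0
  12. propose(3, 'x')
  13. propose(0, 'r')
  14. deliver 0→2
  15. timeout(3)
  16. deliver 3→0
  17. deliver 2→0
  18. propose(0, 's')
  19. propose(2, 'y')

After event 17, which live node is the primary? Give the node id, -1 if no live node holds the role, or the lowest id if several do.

step 1 propose(0,'s'): —
step 2 deliver 0→3: 3={back,v=0,log=s}
step 3 deliver 3→0: —
step 4 deliver 0→1: 1={back,v=0,log=s}
step 5 deliver 1→0: 0={prim,v=0,log=s}
step 6 timeout(2): 2={back,v=1,log=-}
step 7 deliver 2→3: 3={back,v=1,log=s}
step 8 deliver 3→2: —
step 9 deliver 2→1: 1={prim,v=1,log=s}
step 10 deliver 1→2: —
step 11 deliver 1→0: —
step 12 propose(3,'x'): —
step 13 propose(0,'r'): —
step 14 deliver 0→2: —
step 15 timeout(3): 3={back,v=2,log=s}
step 16 deliver 3→0: 0={back,v=2,log=s}
step 17 deliver 2→0: —

1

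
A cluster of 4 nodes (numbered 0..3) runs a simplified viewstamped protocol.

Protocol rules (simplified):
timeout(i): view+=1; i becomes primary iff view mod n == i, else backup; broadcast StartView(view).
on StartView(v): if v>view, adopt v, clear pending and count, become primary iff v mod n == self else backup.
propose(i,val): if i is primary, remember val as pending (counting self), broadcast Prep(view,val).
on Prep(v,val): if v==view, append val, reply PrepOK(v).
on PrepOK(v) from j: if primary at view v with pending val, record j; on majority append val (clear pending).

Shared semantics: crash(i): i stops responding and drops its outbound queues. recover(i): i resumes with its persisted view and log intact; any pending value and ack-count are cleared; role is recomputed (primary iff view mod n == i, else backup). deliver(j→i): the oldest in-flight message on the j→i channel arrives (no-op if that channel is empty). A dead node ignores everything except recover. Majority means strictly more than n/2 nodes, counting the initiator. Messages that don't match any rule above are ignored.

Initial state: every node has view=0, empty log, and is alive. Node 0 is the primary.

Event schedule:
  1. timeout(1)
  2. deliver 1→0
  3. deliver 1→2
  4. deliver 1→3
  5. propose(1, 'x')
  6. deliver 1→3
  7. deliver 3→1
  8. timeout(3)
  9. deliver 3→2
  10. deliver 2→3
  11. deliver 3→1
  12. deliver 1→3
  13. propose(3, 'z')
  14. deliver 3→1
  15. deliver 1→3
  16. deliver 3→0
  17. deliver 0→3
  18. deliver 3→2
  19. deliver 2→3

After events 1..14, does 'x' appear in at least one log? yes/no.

e1 timeout(1): 1[prim,v=1,-]
e2 deliver 1→0: 0[back,v=1,-]
e3 deliver 1→2: 2[back,v=1,-]
e4 deliver 1→3: 3[back,v=1,-]
e5 propose(1,'x'): ·
e6 deliver 1→3: 3[back,v=1,x]
e7 deliver 3→1: ·
e8 timeout(3): 3[back,v=2,x]
e9 deliver 3→2: 2[prim,v=2,-]
e10 deliver 2→3: ·
e11 deliver 3→1: 1[back,v=2,-]
e12 deliver 1→3: ·
e13 propose(3,'z'): ·
e14 deliver 3→1: ·

yes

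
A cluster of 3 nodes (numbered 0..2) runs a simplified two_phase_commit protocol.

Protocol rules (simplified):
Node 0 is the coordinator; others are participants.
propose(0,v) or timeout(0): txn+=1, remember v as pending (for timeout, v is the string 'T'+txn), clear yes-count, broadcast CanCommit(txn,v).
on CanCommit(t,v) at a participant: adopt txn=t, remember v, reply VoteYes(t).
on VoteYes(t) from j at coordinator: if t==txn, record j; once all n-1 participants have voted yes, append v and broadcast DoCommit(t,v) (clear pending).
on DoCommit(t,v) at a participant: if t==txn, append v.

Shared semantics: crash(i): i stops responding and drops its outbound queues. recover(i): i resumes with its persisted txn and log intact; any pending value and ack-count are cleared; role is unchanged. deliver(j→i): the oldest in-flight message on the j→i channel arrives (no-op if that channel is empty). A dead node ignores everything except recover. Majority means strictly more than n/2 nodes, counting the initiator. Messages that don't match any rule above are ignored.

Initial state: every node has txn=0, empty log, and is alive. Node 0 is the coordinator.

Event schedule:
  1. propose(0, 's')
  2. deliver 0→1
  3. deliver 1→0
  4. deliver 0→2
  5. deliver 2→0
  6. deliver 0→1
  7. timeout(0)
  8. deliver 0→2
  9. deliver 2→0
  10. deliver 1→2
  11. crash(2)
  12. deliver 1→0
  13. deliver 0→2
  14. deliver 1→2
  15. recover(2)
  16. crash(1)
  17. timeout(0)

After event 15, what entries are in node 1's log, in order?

after 1 — propose(0,'s'): n0:coor/t1/[-]
after 2 — deliver 0→1: n1:part/t1/[-]
after 3 — deliver 1→0: ·
after 4 — deliver 0→2: n2:part/t1/[-]
after 5 — deliver 2→0: n0:coor/t1/[s]
after 6 — deliver 0→1: n1:part/t1/[s]
after 7 — timeout(0): n0:coor/t2/[s]
after 8 — deliver 0→2: n2:part/t1/[s]
after 9 — deliver 2→0: ·
after 10 — deliver 1→2: ·
after 11 — crash(2): n2:✗part/t1/[s]
after 12 — deliver 1→0: ·
after 13 — deliver 0→2: ·
after 14 — deliver 1→2: ·
after 15 — recover(2): n2:part/t1/[s]

s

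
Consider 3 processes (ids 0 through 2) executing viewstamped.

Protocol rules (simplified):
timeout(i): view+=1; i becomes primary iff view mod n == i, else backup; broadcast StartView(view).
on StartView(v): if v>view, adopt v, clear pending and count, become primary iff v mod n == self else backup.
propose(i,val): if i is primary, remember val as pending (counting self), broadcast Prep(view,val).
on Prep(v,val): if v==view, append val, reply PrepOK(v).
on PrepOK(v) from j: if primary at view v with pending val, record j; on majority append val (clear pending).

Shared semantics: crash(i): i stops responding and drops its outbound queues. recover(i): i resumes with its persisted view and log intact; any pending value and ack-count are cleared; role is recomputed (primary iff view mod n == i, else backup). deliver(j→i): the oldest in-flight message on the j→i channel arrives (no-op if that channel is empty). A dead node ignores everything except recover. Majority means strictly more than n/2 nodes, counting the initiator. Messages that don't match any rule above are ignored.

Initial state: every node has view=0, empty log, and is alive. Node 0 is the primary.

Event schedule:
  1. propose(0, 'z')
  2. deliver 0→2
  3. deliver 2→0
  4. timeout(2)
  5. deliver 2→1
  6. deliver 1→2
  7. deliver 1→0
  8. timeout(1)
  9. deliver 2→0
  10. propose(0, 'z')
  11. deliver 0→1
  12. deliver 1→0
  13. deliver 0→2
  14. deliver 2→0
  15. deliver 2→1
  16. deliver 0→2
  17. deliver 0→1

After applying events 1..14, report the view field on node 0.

2

1. propose(0,'z'):  nop
2. deliver 0→2:  <2:back v0 z>
3. deliver 2→0:  <0:prim v0 z>
4. timeout(2):  <2:back v1 z>
5. deliver 2→1:  <1:prim v1 ->
6. deliver 1→2:  nop
7. deliver 1→0:  nop
8. timeout(1):  <1:back v2 ->
9. deliver 2→0:  <0:back v1 z>
10. propose(0,'z'):  nop
11. deliver 0→1:  nop
12. deliver 1→0:  <0:back v2 z>
13. deliver 0→2:  nop
14. deliver 2→0:  nop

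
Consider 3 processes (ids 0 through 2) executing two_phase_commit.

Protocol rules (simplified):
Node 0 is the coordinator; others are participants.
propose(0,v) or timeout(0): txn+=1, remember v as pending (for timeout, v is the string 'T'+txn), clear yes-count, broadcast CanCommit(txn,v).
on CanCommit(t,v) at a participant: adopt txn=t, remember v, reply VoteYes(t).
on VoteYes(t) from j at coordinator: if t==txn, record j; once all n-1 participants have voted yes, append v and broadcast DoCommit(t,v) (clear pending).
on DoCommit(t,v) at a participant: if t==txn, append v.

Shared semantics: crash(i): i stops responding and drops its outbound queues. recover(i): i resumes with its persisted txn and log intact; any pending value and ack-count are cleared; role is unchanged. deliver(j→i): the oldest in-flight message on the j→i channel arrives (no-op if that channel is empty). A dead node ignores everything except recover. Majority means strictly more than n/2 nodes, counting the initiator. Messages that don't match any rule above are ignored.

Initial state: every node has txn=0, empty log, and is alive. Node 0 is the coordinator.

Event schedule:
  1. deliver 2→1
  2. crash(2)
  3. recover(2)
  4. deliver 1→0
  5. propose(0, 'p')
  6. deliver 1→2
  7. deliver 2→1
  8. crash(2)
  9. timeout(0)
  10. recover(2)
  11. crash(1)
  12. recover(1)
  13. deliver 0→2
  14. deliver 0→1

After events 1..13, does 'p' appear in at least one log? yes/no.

no

[1] deliver 2→1 → ∅
[2] crash(2) → N2(✗part t0 [-])
[3] recover(2) → N2(part t0 [-])
[4] deliver 1→0 → ∅
[5] propose(0,'p') → N0(coor t1 [-])
[6] deliver 1→2 → ∅
[7] deliver 2→1 → ∅
[8] crash(2) → N2(✗part t0 [-])
[9] timeout(0) → N0(coor t2 [-])
[10] recover(2) → N2(part t0 [-])
[11] crash(1) → N1(✗part t0 [-])
[12] recover(1) → N1(part t0 [-])
[13] deliver 0→2 → N2(part t1 [-])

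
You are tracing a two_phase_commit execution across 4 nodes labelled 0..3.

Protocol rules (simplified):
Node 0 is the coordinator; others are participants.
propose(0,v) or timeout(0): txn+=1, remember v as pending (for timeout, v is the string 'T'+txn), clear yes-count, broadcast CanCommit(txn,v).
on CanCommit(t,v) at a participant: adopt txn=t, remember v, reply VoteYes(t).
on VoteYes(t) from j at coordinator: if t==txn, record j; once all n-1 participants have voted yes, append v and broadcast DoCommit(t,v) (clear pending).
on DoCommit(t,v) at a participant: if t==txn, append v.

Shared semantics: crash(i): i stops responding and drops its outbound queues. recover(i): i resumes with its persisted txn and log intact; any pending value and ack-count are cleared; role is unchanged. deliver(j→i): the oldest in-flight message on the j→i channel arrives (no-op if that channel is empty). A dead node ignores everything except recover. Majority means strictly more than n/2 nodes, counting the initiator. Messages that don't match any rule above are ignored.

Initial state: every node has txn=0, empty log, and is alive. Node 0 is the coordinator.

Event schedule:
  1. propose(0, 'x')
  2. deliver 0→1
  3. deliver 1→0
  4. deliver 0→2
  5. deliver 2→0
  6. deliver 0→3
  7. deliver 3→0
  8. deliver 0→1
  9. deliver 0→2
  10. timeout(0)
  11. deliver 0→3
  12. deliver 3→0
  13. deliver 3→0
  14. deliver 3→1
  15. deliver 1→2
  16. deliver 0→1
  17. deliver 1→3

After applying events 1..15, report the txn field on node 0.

1. propose(0,'x'):  <0:coor t1 ->
2. deliver 0→1:  <1:part t1 ->
3. deliver 1→0:  nop
4. deliver 0→2:  <2:part t1 ->
5. deliver 2→0:  nop
6. deliver 0→3:  <3:part t1 ->
7. deliver 3→0:  <0:coor t1 x>
8. deliver 0→1:  <1:part t1 x>
9. deliver 0→2:  <2:part t1 x>
10. timeout(0):  <0:coor t2 x>
11. deliver 0→3:  <3:part t1 x>
12. deliver 3→0:  nop
13. deliver 3→0:  nop
14. deliver 3→1:  nop
15. deliver 1→2:  nop

2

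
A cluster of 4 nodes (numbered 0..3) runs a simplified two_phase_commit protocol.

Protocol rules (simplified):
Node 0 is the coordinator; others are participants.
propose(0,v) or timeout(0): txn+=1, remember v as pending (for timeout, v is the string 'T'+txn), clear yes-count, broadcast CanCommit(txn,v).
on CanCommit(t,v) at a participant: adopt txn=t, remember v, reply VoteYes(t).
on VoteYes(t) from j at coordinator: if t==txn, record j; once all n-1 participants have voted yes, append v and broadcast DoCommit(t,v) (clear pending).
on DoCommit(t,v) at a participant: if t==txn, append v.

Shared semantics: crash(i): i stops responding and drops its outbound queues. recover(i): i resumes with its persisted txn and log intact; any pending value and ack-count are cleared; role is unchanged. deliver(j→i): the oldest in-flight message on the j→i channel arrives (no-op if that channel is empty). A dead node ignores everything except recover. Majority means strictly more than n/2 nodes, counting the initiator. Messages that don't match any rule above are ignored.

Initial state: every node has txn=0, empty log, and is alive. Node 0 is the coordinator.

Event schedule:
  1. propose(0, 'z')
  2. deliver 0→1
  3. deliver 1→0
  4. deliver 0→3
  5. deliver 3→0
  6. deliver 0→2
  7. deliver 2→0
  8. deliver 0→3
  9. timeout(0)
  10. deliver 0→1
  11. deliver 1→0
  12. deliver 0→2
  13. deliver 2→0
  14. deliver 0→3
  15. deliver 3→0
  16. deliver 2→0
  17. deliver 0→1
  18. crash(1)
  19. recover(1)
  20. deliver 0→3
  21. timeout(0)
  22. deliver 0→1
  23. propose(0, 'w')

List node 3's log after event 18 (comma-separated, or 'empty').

z

after 1 — propose(0,'z'): n0:coor/t1/[-]
after 2 — deliver 0→1: n1:part/t1/[-]
after 3 — deliver 1→0: ·
after 4 — deliver 0→3: n3:part/t1/[-]
after 5 — deliver 3→0: ·
after 6 — deliver 0→2: n2:part/t1/[-]
after 7 — deliver 2→0: n0:coor/t1/[z]
after 8 — deliver 0→3: n3:part/t1/[z]
after 9 — timeout(0): n0:coor/t2/[z]
after 10 — deliver 0→1: n1:part/t1/[z]
after 11 — deliver 1→0: ·
after 12 — deliver 0→2: n2:part/t1/[z]
after 13 — deliver 2→0: ·
after 14 — deliver 0→3: n3:part/t2/[z]
after 15 — deliver 3→0: ·
after 16 — deliver 2→0: ·
after 17 — deliver 0→1: n1:part/t2/[z]
after 18 — crash(1): n1:✗part/t2/[z]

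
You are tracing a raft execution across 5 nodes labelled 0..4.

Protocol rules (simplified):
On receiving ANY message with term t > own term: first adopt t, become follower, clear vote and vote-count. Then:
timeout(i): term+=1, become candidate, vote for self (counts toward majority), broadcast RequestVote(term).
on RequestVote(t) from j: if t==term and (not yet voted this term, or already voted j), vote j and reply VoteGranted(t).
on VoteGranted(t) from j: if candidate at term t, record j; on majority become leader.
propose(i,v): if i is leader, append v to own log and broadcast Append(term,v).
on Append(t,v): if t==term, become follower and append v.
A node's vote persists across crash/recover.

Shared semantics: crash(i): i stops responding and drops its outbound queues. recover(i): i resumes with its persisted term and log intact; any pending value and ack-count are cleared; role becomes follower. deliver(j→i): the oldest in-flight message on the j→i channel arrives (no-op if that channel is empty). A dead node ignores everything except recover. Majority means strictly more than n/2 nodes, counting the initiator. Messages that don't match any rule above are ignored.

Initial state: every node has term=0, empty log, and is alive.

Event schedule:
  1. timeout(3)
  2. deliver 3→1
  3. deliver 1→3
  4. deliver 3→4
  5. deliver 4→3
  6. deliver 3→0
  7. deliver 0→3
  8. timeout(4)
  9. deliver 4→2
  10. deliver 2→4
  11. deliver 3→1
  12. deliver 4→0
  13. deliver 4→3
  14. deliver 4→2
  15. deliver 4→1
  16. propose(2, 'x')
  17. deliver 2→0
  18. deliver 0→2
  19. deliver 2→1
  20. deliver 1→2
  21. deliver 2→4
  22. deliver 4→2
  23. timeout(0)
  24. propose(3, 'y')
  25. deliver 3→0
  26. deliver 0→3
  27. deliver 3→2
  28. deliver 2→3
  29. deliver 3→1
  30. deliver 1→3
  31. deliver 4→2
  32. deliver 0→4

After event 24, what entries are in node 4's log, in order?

e1 timeout(3): 3[cand,t=1,-]
e2 deliver 3→1: 1[foll,t=1,-]
e3 deliver 1→3: ·
e4 deliver 3→4: 4[foll,t=1,-]
e5 deliver 4→3: 3[lead,t=1,-]
e6 deliver 3→0: 0[foll,t=1,-]
e7 deliver 0→3: ·
e8 timeout(4): 4[cand,t=2,-]
e9 deliver 4→2: 2[foll,t=2,-]
e10 deliver 2→4: ·
e11 deliver 3→1: ·
e12 deliver 4→0: 0[foll,t=2,-]
e13 deliver 4→3: 3[foll,t=2,-]
e14 deliver 4→2: ·
e15 deliver 4→1: 1[foll,t=2,-]
e16 propose(2,'x'): ·
e17 deliver 2→0: ·
e18 deliver 0→2: ·
e19 deliver 2→1: ·
e20 deliver 1→2: ·
e21 deliver 2→4: ·
e22 deliver 4→2: ·
e23 timeout(0): 0[cand,t=3,-]
e24 propose(3,'y'): ·

empty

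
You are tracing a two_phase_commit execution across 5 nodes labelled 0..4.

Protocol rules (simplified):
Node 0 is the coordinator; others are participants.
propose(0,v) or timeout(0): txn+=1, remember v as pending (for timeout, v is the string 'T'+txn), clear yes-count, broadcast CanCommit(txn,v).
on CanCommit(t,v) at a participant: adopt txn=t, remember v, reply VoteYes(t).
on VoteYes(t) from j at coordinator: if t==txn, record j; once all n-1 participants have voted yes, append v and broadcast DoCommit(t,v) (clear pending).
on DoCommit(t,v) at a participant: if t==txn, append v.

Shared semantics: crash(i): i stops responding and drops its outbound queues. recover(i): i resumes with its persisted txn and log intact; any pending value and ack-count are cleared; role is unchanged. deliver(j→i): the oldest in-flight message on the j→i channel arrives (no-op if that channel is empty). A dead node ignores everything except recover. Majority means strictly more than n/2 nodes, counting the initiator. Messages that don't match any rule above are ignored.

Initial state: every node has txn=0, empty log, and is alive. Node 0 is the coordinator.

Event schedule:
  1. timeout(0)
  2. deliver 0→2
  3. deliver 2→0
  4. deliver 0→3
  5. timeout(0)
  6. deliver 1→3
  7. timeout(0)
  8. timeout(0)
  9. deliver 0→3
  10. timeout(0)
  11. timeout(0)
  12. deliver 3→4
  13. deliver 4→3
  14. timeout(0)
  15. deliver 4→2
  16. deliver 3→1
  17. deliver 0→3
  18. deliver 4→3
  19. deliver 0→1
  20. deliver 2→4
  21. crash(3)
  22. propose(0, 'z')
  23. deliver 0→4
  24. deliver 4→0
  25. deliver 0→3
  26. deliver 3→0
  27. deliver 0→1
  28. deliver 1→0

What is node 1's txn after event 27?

1. timeout(0):  <0:coor t1 ->
2. deliver 0→2:  <2:part t1 ->
3. deliver 2→0:  nop
4. deliver 0→3:  <3:part t1 ->
5. timeout(0):  <0:coor t2 ->
6. deliver 1→3:  nop
7. timeout(0):  <0:coor t3 ->
8. timeout(0):  <0:coor t4 ->
9. deliver 0→3:  <3:part t2 ->
10. timeout(0):  <0:coor t5 ->
11. timeout(0):  <0:coor t6 ->
12. deliver 3→4:  nop
13. deliver 4→3:  nop
14. timeout(0):  <0:coor t7 ->
15. deliver 4→2:  nop
16. deliver 3→1:  nop
17. deliver 0→3:  <3:part t3 ->
18. deliver 4→3:  nop
19. deliver 0→1:  <1:part t1 ->
20. deliver 2→4:  nop
21. crash(3):  <3:✗part t3 ->
22. propose(0,'z'):  <0:coor t8 ->
23. deliver 0→4:  <4:part t1 ->
24. deliver 4→0:  nop
25. deliver 0→3:  nop
26. deliver 3→0:  nop
27. deliver 0→1:  <1:part t2 ->

2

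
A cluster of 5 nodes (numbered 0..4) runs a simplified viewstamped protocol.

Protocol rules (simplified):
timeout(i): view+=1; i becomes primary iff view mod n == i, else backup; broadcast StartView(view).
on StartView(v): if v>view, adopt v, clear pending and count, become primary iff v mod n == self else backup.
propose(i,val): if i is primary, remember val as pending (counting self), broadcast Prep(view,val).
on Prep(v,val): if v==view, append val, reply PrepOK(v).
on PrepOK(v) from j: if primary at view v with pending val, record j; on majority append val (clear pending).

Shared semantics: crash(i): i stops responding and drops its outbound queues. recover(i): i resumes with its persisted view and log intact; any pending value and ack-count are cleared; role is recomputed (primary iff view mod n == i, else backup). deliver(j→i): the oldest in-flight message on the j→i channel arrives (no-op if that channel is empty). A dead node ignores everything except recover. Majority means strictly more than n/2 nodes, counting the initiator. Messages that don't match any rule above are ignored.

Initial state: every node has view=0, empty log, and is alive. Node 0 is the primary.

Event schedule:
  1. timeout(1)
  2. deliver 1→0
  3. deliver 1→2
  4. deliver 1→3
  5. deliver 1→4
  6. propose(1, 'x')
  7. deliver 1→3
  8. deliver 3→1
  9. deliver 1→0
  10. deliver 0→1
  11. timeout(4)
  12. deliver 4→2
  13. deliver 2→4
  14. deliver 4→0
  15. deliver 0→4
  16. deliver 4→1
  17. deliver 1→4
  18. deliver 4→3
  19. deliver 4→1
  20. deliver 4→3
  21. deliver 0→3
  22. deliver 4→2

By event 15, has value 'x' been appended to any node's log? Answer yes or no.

yes

step 1 timeout(1): 1={prim,v=1,log=-}
step 2 deliver 1→0: 0={back,v=1,log=-}
step 3 deliver 1→2: 2={back,v=1,log=-}
step 4 deliver 1→3: 3={back,v=1,log=-}
step 5 deliver 1→4: 4={back,v=1,log=-}
step 6 propose(1,'x'): —
step 7 deliver 1→3: 3={back,v=1,log=x}
step 8 deliver 3→1: —
step 9 deliver 1→0: 0={back,v=1,log=x}
step 10 deliver 0→1: 1={prim,v=1,log=x}
step 11 timeout(4): 4={back,v=2,log=-}
step 12 deliver 4→2: 2={prim,v=2,log=-}
step 13 deliver 2→4: —
step 14 deliver 4→0: 0={back,v=2,log=x}
step 15 deliver 0→4: —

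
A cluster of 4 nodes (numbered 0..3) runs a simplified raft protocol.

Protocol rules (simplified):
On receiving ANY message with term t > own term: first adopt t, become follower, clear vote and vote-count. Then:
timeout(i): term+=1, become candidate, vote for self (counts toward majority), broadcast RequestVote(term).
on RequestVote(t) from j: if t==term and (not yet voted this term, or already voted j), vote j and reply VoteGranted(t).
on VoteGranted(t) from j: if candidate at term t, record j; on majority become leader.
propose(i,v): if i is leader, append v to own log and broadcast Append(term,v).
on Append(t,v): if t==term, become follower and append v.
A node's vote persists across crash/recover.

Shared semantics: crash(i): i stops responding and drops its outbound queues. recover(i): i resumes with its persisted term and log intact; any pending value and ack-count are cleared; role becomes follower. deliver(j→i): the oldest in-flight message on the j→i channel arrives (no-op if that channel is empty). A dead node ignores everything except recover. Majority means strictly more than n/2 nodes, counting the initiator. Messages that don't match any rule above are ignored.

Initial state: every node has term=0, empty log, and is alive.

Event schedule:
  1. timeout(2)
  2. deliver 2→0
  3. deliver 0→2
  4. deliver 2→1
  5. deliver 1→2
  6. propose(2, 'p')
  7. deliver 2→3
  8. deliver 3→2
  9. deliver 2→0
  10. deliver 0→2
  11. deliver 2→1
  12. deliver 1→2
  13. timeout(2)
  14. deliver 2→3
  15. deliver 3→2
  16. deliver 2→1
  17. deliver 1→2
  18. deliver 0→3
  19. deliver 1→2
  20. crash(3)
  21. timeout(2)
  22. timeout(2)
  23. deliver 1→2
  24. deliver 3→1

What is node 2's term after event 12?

1

step 1 timeout(2): 2={cand,t=1,log=-}
step 2 deliver 2→0: 0={foll,t=1,log=-}
step 3 deliver 0→2: —
step 4 deliver 2→1: 1={foll,t=1,log=-}
step 5 deliver 1→2: 2={lead,t=1,log=-}
step 6 propose(2,'p'): 2={lead,t=1,log=p}
step 7 deliver 2→3: 3={foll,t=1,log=-}
step 8 deliver 3→2: —
step 9 deliver 2→0: 0={foll,t=1,log=p}
step 10 deliver 0→2: —
step 11 deliver 2→1: 1={foll,t=1,log=p}
step 12 deliver 1→2: —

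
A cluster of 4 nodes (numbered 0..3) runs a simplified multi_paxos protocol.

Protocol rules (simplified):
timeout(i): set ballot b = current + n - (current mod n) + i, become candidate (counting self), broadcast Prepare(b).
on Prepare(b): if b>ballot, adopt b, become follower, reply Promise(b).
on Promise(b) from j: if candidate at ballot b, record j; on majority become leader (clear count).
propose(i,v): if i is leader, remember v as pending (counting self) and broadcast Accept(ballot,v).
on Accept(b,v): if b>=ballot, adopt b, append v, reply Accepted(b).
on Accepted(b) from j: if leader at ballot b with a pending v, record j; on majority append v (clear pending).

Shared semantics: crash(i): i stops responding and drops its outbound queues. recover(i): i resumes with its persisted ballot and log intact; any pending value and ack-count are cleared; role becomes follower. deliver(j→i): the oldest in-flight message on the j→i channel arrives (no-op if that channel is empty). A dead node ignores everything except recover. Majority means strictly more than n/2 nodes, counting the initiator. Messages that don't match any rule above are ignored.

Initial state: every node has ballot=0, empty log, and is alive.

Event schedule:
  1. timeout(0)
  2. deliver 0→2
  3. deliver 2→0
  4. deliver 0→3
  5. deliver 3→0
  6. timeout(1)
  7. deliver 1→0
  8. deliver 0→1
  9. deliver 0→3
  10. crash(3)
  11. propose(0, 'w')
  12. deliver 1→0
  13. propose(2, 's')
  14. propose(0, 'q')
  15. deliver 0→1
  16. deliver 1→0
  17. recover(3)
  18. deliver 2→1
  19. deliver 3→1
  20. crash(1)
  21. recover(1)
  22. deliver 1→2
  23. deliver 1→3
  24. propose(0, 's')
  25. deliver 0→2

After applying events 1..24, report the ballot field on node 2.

step 1 timeout(0): 0={cand,b=4,log=-}
step 2 deliver 0→2: 2={foll,b=4,log=-}
step 3 deliver 2→0: —
step 4 deliver 0→3: 3={foll,b=4,log=-}
step 5 deliver 3→0: 0={lead,b=4,log=-}
step 6 timeout(1): 1={cand,b=5,log=-}
step 7 deliver 1→0: 0={foll,b=5,log=-}
step 8 deliver 0→1: —
step 9 deliver 0→3: —
step 10 crash(3): 3={✗foll,b=4,log=-}
step 11 propose(0,'w'): —
step 12 deliver 1→0: —
step 13 propose(2,'s'): —
step 14 propose(0,'q'): —
step 15 deliver 0→1: —
step 16 deliver 1→0: —
step 17 recover(3): 3={foll,b=4,log=-}
step 18 deliver 2→1: —
step 19 deliver 3→1: —
step 20 crash(1): 1={✗cand,b=5,log=-}
step 21 recover(1): 1={foll,b=5,log=-}
step 22 deliver 1→2: —
step 23 deliver 1→3: —
step 24 propose(0,'s'): —

4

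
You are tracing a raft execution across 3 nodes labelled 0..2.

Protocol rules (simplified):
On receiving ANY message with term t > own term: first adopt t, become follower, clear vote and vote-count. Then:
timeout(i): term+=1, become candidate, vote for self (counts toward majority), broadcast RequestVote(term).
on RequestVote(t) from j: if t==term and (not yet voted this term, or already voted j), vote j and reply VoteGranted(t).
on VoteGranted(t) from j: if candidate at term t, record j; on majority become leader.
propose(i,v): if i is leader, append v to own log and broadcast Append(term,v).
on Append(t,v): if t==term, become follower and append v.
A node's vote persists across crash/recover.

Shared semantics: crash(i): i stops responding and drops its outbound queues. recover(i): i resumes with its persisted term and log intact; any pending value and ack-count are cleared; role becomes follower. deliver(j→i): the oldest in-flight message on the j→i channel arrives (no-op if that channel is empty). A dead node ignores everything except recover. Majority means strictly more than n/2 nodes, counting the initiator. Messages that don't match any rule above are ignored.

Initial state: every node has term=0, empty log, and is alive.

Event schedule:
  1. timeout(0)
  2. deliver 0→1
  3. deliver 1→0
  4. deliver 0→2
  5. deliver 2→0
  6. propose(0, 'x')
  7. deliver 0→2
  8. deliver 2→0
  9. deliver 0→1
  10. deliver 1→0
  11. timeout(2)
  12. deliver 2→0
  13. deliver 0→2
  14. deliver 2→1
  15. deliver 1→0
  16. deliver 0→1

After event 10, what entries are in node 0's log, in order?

e1 timeout(0): 0[cand,t=1,-]
e2 deliver 0→1: 1[foll,t=1,-]
e3 deliver 1→0: 0[lead,t=1,-]
e4 deliver 0→2: 2[foll,t=1,-]
e5 deliver 2→0: ·
e6 propose(0,'x'): 0[lead,t=1,x]
e7 deliver 0→2: 2[foll,t=1,x]
e8 deliver 2→0: ·
e9 deliver 0→1: 1[foll,t=1,x]
e10 deliver 1→0: ·

x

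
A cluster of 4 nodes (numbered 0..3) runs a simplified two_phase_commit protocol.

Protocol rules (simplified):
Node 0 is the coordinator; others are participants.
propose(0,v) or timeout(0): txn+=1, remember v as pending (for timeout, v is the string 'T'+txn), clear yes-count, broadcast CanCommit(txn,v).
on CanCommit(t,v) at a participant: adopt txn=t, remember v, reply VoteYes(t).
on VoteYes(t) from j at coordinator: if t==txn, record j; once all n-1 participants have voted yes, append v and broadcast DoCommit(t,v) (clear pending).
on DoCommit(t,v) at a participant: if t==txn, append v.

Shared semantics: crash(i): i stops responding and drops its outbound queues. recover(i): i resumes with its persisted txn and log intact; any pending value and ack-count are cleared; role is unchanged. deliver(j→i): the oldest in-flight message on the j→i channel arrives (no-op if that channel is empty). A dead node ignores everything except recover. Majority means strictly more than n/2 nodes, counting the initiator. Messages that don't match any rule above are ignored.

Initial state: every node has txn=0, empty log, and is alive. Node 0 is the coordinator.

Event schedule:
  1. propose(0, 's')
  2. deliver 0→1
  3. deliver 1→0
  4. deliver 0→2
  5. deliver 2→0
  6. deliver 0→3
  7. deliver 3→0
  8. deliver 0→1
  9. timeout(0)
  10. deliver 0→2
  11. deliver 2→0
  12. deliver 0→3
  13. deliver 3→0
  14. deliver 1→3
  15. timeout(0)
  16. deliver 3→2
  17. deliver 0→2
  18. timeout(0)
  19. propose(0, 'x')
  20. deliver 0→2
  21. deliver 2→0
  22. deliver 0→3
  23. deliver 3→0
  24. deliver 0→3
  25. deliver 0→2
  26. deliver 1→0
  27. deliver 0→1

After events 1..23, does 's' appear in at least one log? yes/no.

step 1 propose(0,'s'): 0={coor,t=1,log=-}
step 2 deliver 0→1: 1={part,t=1,log=-}
step 3 deliver 1→0: —
step 4 deliver 0→2: 2={part,t=1,log=-}
step 5 deliver 2→0: —
step 6 deliver 0→3: 3={part,t=1,log=-}
step 7 deliver 3→0: 0={coor,t=1,log=s}
step 8 deliver 0→1: 1={part,t=1,log=s}
step 9 timeout(0): 0={coor,t=2,log=s}
step 10 deliver 0→2: 2={part,t=1,log=s}
step 11 deliver 2→0: —
step 12 deliver 0→3: 3={part,t=1,log=s}
step 13 deliver 3→0: —
step 14 deliver 1→3: —
step 15 timeout(0): 0={coor,t=3,log=s}
step 16 deliver 3→2: —
step 17 deliver 0→2: 2={part,t=2,log=s}
step 18 timeout(0): 0={coor,t=4,log=s}
step 19 propose(0,'x'): 0={coor,t=5,log=s}
step 20 deliver 0→2: 2={part,t=3,log=s}
step 21 deliver 2→0: —
step 22 deliver 0→3: 3={part,t=2,log=s}
step 23 deliver 3→0: —

yes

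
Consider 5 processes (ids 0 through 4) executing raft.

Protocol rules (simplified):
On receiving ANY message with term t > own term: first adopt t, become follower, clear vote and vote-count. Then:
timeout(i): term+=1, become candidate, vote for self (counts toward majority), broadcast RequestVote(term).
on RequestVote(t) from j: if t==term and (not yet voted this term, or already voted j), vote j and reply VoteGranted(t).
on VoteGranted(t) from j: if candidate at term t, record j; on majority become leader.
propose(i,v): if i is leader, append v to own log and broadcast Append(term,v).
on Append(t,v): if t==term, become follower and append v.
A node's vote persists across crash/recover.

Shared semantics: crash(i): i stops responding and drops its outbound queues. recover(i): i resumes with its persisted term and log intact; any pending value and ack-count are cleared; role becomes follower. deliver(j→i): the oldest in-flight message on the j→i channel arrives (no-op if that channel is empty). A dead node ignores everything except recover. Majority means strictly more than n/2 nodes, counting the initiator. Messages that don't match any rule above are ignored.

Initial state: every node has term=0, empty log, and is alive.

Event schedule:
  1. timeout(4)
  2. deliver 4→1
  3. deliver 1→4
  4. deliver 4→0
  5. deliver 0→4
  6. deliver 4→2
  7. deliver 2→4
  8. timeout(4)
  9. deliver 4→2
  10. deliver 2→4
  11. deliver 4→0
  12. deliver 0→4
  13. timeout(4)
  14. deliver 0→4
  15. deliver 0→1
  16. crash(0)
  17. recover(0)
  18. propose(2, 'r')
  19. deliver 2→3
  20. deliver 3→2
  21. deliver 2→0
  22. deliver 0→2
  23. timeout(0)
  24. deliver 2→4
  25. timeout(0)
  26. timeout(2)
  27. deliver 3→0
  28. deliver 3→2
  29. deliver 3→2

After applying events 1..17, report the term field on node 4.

[1] timeout(4) → N4(cand t1 [-])
[2] deliver 4→1 → N1(foll t1 [-])
[3] deliver 1→4 → ∅
[4] deliver 4→0 → N0(foll t1 [-])
[5] deliver 0→4 → N4(lead t1 [-])
[6] deliver 4→2 → N2(foll t1 [-])
[7] deliver 2→4 → ∅
[8] timeout(4) → N4(cand t2 [-])
[9] deliver 4→2 → N2(foll t2 [-])
[10] deliver 2→4 → ∅
[11] deliver 4→0 → N0(foll t2 [-])
[12] deliver 0→4 → N4(lead t2 [-])
[13] timeout(4) → N4(cand t3 [-])
[14] deliver 0→4 → ∅
[15] deliver 0→1 → ∅
[16] crash(0) → N0(✗foll t2 [-])
[17] recover(0) → N0(foll t2 [-])

3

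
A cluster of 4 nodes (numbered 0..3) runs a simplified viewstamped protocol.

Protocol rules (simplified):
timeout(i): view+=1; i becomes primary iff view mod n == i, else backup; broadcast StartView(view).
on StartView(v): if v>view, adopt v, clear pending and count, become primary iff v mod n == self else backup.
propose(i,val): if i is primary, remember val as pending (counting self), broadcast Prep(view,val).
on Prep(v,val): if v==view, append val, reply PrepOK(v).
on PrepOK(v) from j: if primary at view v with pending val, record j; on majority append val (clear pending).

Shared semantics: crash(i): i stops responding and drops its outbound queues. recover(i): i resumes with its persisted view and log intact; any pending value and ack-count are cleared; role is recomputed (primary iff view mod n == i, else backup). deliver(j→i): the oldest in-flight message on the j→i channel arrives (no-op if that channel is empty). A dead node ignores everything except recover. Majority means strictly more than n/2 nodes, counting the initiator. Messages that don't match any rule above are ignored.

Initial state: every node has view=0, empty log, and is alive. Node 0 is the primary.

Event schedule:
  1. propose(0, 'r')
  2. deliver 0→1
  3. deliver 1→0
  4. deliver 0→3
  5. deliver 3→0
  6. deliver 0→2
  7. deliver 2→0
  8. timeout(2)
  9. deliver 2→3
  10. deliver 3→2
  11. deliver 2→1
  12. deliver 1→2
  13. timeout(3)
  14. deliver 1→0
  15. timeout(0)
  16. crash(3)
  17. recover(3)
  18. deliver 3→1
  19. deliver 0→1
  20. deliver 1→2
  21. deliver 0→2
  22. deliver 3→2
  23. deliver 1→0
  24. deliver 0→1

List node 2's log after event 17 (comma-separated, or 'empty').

step 1 propose(0,'r'): —
step 2 deliver 0→1: 1={back,v=0,log=r}
step 3 deliver 1→0: —
step 4 deliver 0→3: 3={back,v=0,log=r}
step 5 deliver 3→0: 0={prim,v=0,log=r}
step 6 deliver 0→2: 2={back,v=0,log=r}
step 7 deliver 2→0: —
step 8 timeout(2): 2={back,v=1,log=r}
step 9 deliver 2→3: 3={back,v=1,log=r}
step 10 deliver 3→2: —
step 11 deliver 2→1: 1={prim,v=1,log=r}
step 12 deliver 1→2: —
step 13 timeout(3): 3={back,v=2,log=r}
step 14 deliver 1→0: —
step 15 timeout(0): 0={back,v=1,log=r}
step 16 crash(3): 3={✗back,v=2,log=r}
step 17 recover(3): 3={back,v=2,log=r}

r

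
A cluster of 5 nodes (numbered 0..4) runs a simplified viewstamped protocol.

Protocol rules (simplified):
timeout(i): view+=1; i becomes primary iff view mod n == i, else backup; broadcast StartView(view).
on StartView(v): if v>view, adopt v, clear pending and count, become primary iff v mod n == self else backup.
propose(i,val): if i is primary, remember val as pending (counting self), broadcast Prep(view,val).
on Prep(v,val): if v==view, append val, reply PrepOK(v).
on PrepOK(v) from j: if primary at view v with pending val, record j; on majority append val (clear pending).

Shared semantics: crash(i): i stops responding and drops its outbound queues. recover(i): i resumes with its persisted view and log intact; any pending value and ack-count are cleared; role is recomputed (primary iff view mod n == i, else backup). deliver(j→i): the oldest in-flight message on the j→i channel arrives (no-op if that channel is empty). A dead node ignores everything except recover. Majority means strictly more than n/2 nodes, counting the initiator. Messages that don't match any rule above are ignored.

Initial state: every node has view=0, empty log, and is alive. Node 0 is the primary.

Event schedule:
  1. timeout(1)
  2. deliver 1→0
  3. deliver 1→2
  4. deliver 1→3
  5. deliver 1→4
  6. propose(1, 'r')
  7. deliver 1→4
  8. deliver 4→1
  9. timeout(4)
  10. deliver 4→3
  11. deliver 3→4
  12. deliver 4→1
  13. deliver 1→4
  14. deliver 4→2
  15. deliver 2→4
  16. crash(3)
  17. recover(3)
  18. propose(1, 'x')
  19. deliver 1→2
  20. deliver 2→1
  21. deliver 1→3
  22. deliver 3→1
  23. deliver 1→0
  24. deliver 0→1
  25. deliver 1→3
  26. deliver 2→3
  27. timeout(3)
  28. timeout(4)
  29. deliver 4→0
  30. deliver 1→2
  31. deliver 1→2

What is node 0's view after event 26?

step 1 timeout(1): 1={prim,v=1,log=-}
step 2 deliver 1→0: 0={back,v=1,log=-}
step 3 deliver 1→2: 2={back,v=1,log=-}
step 4 deliver 1→3: 3={back,v=1,log=-}
step 5 deliver 1→4: 4={back,v=1,log=-}
step 6 propose(1,'r'): —
step 7 deliver 1→4: 4={back,v=1,log=r}
step 8 deliver 4→1: —
step 9 timeout(4): 4={back,v=2,log=r}
step 10 deliver 4→3: 3={back,v=2,log=-}
step 11 deliver 3→4: —
step 12 deliver 4→1: 1={back,v=2,log=-}
step 13 deliver 1→4: —
step 14 deliver 4→2: 2={prim,v=2,log=-}
step 15 deliver 2→4: —
step 16 crash(3): 3={✗back,v=2,log=-}
step 17 recover(3): 3={back,v=2,log=-}
step 18 propose(1,'x'): —
step 19 deliver 1→2: —
step 20 deliver 2→1: —
step 21 deliver 1→3: —
step 22 deliver 3→1: —
step 23 deliver 1→0: 0={back,v=1,log=r}
step 24 deliver 0→1: —
step 25 deliver 1→3: —
step 26 deliver 2→3: —

1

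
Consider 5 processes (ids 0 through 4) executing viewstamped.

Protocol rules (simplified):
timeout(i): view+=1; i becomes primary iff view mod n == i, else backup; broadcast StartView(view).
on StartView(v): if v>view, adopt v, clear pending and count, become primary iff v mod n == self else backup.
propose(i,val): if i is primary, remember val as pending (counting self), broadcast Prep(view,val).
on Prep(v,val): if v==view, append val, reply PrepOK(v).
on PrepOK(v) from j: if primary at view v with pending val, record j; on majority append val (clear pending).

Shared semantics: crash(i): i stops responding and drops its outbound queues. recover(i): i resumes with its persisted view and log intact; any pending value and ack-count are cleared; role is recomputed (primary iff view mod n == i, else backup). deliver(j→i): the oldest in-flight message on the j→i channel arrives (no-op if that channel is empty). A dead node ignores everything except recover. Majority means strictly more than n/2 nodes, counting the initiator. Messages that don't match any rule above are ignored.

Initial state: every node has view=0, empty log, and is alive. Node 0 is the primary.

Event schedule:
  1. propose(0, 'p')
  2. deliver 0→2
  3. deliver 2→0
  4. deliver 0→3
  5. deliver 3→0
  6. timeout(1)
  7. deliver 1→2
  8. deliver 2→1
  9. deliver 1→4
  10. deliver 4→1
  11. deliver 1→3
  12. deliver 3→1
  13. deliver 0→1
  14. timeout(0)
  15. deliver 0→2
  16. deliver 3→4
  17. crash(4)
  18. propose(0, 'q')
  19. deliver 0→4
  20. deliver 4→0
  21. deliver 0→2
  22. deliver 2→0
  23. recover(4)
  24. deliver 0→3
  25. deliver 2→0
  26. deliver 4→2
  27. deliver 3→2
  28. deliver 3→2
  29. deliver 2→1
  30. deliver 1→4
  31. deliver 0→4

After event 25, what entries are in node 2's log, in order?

1. propose(0,'p'):  nop
2. deliver 0→2:  <2:back v0 p>
3. deliver 2→0:  nop
4. deliver 0→3:  <3:back v0 p>
5. deliver 3→0:  <0:prim v0 p>
6. timeout(1):  <1:prim v1 ->
7. deliver 1→2:  <2:back v1 p>
8. deliver 2→1:  nop
9. deliver 1→4:  <4:back v1 ->
10. deliver 4→1:  nop
11. deliver 1→3:  <3:back v1 p>
12. deliver 3→1:  nop
13. deliver 0→1:  nop
14. timeout(0):  <0:back v1 p>
15. deliver 0→2:  nop
16. deliver 3→4:  nop
17. crash(4):  <4:✗back v1 ->
18. propose(0,'q'):  nop
19. deliver 0→4:  nop
20. deliver 4→0:  nop
21. deliver 0→2:  nop
22. deliver 2→0:  nop
23. recover(4):  <4:back v1 ->
24. deliver 0→3:  nop
25. deliver 2→0:  nop

p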